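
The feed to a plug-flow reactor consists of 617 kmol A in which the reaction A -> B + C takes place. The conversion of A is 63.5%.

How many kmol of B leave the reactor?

A reacted = 0.635 × 617 = 391.8 kmol; ν_A = −1, so ξ = 391.8/1 = 391.8 kmol.
Outlet amounts (n = n₀ + ν ξ):
  A: 617 − 1(391.8) = 225.2
  B: 0 + 1(391.8) = 391.8
  C: 0 + 1(391.8) = 391.8

392 kmol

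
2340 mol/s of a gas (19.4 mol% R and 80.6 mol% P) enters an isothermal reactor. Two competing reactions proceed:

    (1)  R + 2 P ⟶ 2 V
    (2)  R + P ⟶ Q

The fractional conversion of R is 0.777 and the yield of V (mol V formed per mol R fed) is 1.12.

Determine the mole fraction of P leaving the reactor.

0.644

Yield of V: 2ξ₁ / 454 = 1.12 → ξ₁ = 254.2 mol/s.
Conversion of R: 1ξ₁ + 1ξ₂ = 0.777 × 454 = 352.7 → ξ₂ = 98.51 mol/s.
Outlet amounts (n = n₀ + Σ ν·ξ):
  R: 454 − 1(254.2) − 1(98.51) = 101.2
  P: 1886 − 2(254.2) − 1(98.51) = 1279
  V: 0 + 2(254.2) = 508.4
  Q: 0 + 1(98.51) = 98.51
Total out = 1987 mol/s; y_P = 1279 / 1987 = 0.6436.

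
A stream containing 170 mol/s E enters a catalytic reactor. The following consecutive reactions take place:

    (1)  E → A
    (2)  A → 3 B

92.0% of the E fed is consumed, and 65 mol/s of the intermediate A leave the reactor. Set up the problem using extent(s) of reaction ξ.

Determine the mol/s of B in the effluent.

274 mol/s

Conversion of E: E consumed = 1ξ₁ = 0.92 × 170 → ξ₁ = 156.4 mol/s.
A balance: n_A = 0 + 1ξ₁ − 1ξ₂ = 65 → ξ₂ = (1·156.4 − 65)/1 = 91.4 mol/s.
Outlet amounts (n = n₀ + Σ ν·ξ):
  E: 170 − 1(156.4) = 13.6
  A: 0 + 1(156.4) − 1(91.4) = 65
  B: 0 + 3(91.4) = 274.2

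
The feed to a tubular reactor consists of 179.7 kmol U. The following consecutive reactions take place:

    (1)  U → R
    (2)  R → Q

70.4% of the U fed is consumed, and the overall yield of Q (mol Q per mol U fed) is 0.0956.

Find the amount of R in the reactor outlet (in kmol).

109 kmol

Conversion of U: U consumed = 1ξ₁ = 0.704 × 179.7 → ξ₁ = 126.5 kmol.
Yield of Q: 1ξ₂ / 179.7 = 0.0956 → ξ₂ = 17.18 kmol.
Outlet amounts (n = n₀ + Σ ν·ξ):
  U: 179.7 − 1(126.5) = 53.19
  R: 0 + 1(126.5) − 1(17.18) = 109.3
  Q: 0 + 1(17.18) = 17.18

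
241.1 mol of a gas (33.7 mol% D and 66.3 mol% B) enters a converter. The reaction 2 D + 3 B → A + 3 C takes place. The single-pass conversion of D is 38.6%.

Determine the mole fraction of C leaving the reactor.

0.209

D reacted = 0.386 × 81.25 = 31.36 mol; ν_D = −2, so ξ = 31.36/2 = 15.68 mol.
Outlet amounts (n = n₀ + ν ξ):
  D: 81.25 − 2(15.68) = 49.89
  B: 159.8 − 3(15.68) = 112.8
  A: 0 + 1(15.68) = 15.68
  C: 0 + 3(15.68) = 47.04
Total out = 225.4 mol; y_C = 47.04 / 225.4 = 0.2087.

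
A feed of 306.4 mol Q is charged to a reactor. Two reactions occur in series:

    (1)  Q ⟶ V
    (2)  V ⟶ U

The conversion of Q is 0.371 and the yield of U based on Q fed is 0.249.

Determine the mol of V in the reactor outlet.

Conversion of Q: Q consumed = 1ξ₁ = 0.371 × 306.4 → ξ₁ = 113.7 mol.
Yield of U: 1ξ₂ / 306.4 = 0.249 → ξ₂ = 76.29 mol.
Outlet amounts (n = n₀ + Σ ν·ξ):
  Q: 306.4 − 1(113.7) = 192.7
  V: 0 + 1(113.7) − 1(76.29) = 37.38
  U: 0 + 1(76.29) = 76.29

37.4 mol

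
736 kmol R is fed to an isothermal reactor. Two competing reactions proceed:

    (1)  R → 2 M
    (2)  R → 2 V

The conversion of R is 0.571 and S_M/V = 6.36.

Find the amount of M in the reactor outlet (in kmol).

726 kmol

Conversion of R: R consumed = 0.571 × 736 = 420.3 kmol = 1ξ₁ + 1ξ₂.
Selectivity: 2ξ₁ / (2ξ₂) = 6.36 → ξ₁ = 6.36 ξ₂.
Substitute: (1·6.36 + 1) ξ₂ = 420.3 → ξ₂ = 57.1 kmol, ξ₁ = 363.2 kmol.
Outlet amounts (n = n₀ + Σ ν·ξ):
  R: 736 − 1(363.2) − 1(57.1) = 315.7
  M: 0 + 2(363.2) = 726.3
  V: 0 + 2(57.1) = 114.2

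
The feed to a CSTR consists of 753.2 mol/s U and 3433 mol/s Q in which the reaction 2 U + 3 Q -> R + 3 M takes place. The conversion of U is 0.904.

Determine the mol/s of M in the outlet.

1020 mol/s

U reacted = 0.904 × 753.2 = 680.9 mol/s; ν_U = −2, so ξ = 680.9/2 = 340.4 mol/s.
Outlet amounts (n = n₀ + ν ξ):
  U: 753.2 − 2(340.4) = 72.31
  Q: 3433 − 3(340.4) = 2412
  R: 0 + 1(340.4) = 340.4
  M: 0 + 3(340.4) = 1021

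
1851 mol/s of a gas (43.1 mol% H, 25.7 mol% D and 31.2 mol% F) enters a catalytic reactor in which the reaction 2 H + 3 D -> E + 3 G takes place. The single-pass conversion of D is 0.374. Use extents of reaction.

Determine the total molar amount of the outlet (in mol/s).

D reacted = 0.374 × 475.7 = 177.9 mol/s; ν_D = −3, so ξ = 177.9/3 = 59.3 mol/s.
Outlet amounts (n = n₀ + ν ξ):
  H: 797.8 − 2(59.3) = 679.2
  D: 475.7 − 3(59.3) = 297.8
  E: 0 + 1(59.3) = 59.3
  G: 0 + 3(59.3) = 177.9
  F: 577.5 (inert)
Total out = 679.2 + 297.8 + 59.3 + 177.9 + 577.5 = 1792 mol/s.

1790 mol/s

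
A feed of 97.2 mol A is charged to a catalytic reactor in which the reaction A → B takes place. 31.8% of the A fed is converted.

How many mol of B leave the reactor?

30.9 mol

A reacted = 0.318 × 97.2 = 30.91 mol; ν_A = −1, so ξ = 30.91/1 = 30.91 mol.
Outlet amounts (n = n₀ + ν ξ):
  A: 97.2 − 1(30.91) = 66.29
  B: 0 + 1(30.91) = 30.91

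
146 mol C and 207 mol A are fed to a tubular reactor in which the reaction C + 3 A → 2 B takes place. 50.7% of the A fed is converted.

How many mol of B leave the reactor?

A reacted = 0.507 × 207 = 104.9 mol; ν_A = −3, so ξ = 104.9/3 = 34.98 mol.
Outlet amounts (n = n₀ + ν ξ):
  C: 146 − 1(34.98) = 111
  A: 207 − 3(34.98) = 102.1
  B: 0 + 2(34.98) = 69.97

70 mol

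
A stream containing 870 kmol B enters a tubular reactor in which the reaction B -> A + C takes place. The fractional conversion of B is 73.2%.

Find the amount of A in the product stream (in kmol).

B reacted = 0.732 × 870 = 636.8 kmol; ν_B = −1, so ξ = 636.8/1 = 636.8 kmol.
Outlet amounts (n = n₀ + ν ξ):
  B: 870 − 1(636.8) = 233.2
  A: 0 + 1(636.8) = 636.8
  C: 0 + 1(636.8) = 636.8

637 kmol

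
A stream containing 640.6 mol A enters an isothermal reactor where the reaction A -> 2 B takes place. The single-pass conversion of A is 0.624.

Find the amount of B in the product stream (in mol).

799 mol

A reacted = 0.624 × 640.6 = 399.7 mol; ν_A = −1, so ξ = 399.7/1 = 399.7 mol.
Outlet amounts (n = n₀ + ν ξ):
  A: 640.6 − 1(399.7) = 240.9
  B: 0 + 2(399.7) = 799.5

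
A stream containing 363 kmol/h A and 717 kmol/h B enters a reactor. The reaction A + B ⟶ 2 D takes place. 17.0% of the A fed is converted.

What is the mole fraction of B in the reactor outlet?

A reacted = 0.17 × 363 = 61.71 kmol/h; ν_A = −1, so ξ = 61.71/1 = 61.71 kmol/h.
Outlet amounts (n = n₀ + ν ξ):
  A: 363 − 1(61.71) = 301.3
  B: 717 − 1(61.71) = 655.3
  D: 0 + 2(61.71) = 123.4
Total out = 1080 kmol/h; y_B = 655.3 / 1080 = 0.6068.

0.607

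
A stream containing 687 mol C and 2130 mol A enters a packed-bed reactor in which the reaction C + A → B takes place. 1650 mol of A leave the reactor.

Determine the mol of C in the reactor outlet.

For A: n = n₀ − 1ξ → 1650 = 2130 − 1ξ, giving ξ = 480 mol.
Outlet amounts (n = n₀ + ν ξ):
  C: 687 − 1(480) = 207
  A: 2130 − 1(480) = 1650
  B: 0 + 1(480) = 480

207 mol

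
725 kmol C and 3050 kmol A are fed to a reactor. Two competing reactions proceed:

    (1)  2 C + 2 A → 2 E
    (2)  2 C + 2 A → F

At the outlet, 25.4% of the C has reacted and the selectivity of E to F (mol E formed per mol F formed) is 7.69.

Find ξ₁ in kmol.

ξ₁ = 73.1 kmol

Conversion of C: C consumed = 0.254 × 725 = 184.2 kmol = 2ξ₁ + 2ξ₂.
Selectivity: 2ξ₁ / (1ξ₂) = 7.69 → ξ₁ = 3.845 ξ₂.
Substitute: (2·3.845 + 2) ξ₂ = 184.2 → ξ₂ = 19 kmol, ξ₁ = 73.07 kmol.
Outlet amounts (n = n₀ + Σ ν·ξ):
  C: 725 − 2(73.07) − 2(19) = 540.9
  A: 3050 − 2(73.07) − 2(19) = 2866
  E: 0 + 2(73.07) = 146.1
  F: 0 + 1(19) = 19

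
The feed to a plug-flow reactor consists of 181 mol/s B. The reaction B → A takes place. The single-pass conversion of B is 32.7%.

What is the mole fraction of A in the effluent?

0.327

B reacted = 0.327 × 181 = 59.19 mol/s; ν_B = −1, so ξ = 59.19/1 = 59.19 mol/s.
Outlet amounts (n = n₀ + ν ξ):
  B: 181 − 1(59.19) = 121.8
  A: 0 + 1(59.19) = 59.19
Total out = 181 mol/s; y_A = 59.19 / 181 = 0.327.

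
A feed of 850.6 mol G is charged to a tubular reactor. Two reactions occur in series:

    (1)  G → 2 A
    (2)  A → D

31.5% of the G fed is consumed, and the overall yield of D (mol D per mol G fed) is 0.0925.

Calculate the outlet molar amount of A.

457 mol

Conversion of G: G consumed = 1ξ₁ = 0.315 × 850.6 → ξ₁ = 267.9 mol.
Yield of D: 1ξ₂ / 850.6 = 0.0925 → ξ₂ = 78.68 mol.
Outlet amounts (n = n₀ + Σ ν·ξ):
  G: 850.6 − 1(267.9) = 582.7
  A: 0 + 2(267.9) − 1(78.68) = 457.2
  D: 0 + 1(78.68) = 78.68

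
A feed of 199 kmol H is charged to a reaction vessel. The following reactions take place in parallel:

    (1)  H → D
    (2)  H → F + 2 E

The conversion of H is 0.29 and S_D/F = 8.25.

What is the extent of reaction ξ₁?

Conversion of H: H consumed = 0.29 × 199 = 57.71 kmol = 1ξ₁ + 1ξ₂.
Selectivity: 1ξ₁ / (1ξ₂) = 8.25 → ξ₁ = 8.25 ξ₂.
Substitute: (1·8.25 + 1) ξ₂ = 57.71 → ξ₂ = 6.239 kmol, ξ₁ = 51.47 kmol.
Outlet amounts (n = n₀ + Σ ν·ξ):
  H: 199 − 1(51.47) − 1(6.239) = 141.3
  D: 0 + 1(51.47) = 51.47
  F: 0 + 1(6.239) = 6.239
  E: 0 + 2(6.239) = 12.48

ξ₁ = 51.5 kmol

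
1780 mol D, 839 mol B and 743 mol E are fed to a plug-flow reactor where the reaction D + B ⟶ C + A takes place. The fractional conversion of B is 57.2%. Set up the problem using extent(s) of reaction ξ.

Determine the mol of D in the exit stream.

1300 mol

B reacted = 0.572 × 839 = 479.9 mol; ν_B = −1, so ξ = 479.9/1 = 479.9 mol.
Outlet amounts (n = n₀ + ν ξ):
  D: 1780 − 1(479.9) = 1300
  B: 839 − 1(479.9) = 359.1
  C: 0 + 1(479.9) = 479.9
  A: 0 + 1(479.9) = 479.9
  E: 743 (inert)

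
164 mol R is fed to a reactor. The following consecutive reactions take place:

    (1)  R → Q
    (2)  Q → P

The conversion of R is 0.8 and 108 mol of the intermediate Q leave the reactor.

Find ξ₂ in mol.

Conversion of R: R consumed = 1ξ₁ = 0.8 × 164 → ξ₁ = 131.2 mol.
Q balance: n_Q = 0 + 1ξ₁ − 1ξ₂ = 108 → ξ₂ = (1·131.2 − 108)/1 = 23.2 mol.
Outlet amounts (n = n₀ + Σ ν·ξ):
  R: 164 − 1(131.2) = 32.8
  Q: 0 + 1(131.2) − 1(23.2) = 108
  P: 0 + 1(23.2) = 23.2

ξ₂ = 23.2 mol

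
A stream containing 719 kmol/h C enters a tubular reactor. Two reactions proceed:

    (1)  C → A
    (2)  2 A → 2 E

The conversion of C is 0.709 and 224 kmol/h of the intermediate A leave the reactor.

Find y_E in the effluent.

0.397

Conversion of C: C consumed = 1ξ₁ = 0.709 × 719 → ξ₁ = 509.8 kmol/h.
A balance: n_A = 0 + 1ξ₁ − 2ξ₂ = 224 → ξ₂ = (1·509.8 − 224)/2 = 142.9 kmol/h.
Outlet amounts (n = n₀ + Σ ν·ξ):
  C: 719 − 1(509.8) = 209.2
  A: 0 + 1(509.8) − 2(142.9) = 224
  E: 0 + 2(142.9) = 285.8
Total out = 719 kmol/h; y_E = 285.8 / 719 = 0.3975.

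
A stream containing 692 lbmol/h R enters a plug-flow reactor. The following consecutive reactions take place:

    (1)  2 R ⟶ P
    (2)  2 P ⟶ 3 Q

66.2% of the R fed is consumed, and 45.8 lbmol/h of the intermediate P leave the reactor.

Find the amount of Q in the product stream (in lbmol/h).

275 lbmol/h

Conversion of R: R consumed = 2ξ₁ = 0.662 × 692 → ξ₁ = 229.1 lbmol/h.
P balance: n_P = 0 + 1ξ₁ − 2ξ₂ = 45.8 → ξ₂ = (1·229.1 − 45.8)/2 = 91.63 lbmol/h.
Outlet amounts (n = n₀ + Σ ν·ξ):
  R: 692 − 2(229.1) = 233.9
  P: 0 + 1(229.1) − 2(91.63) = 45.8
  Q: 0 + 3(91.63) = 274.9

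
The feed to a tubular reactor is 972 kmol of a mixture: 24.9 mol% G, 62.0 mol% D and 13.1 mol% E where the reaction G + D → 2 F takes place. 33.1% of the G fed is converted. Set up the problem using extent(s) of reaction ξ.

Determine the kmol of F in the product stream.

G reacted = 0.331 × 242 = 80.11 kmol; ν_G = −1, so ξ = 80.11/1 = 80.11 kmol.
Outlet amounts (n = n₀ + ν ξ):
  G: 242 − 1(80.11) = 161.9
  D: 602.6 − 1(80.11) = 522.5
  F: 0 + 2(80.11) = 160.2
  E: 127.3 (inert)

160 kmol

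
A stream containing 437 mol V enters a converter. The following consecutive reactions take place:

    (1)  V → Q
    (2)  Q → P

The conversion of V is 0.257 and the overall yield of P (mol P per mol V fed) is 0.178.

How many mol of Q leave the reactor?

34.5 mol

Conversion of V: V consumed = 1ξ₁ = 0.257 × 437 → ξ₁ = 112.3 mol.
Yield of P: 1ξ₂ / 437 = 0.178 → ξ₂ = 77.79 mol.
Outlet amounts (n = n₀ + Σ ν·ξ):
  V: 437 − 1(112.3) = 324.7
  Q: 0 + 1(112.3) − 1(77.79) = 34.52
  P: 0 + 1(77.79) = 77.79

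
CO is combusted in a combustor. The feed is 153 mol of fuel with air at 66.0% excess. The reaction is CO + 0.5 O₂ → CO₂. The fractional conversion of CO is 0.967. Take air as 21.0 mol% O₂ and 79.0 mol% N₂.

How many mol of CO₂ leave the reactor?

Stoichiometric O₂ = 0.5 × 153 = 76.5 mol; O₂ fed = 76.5 × 1.660 = 127 mol.
N₂ fed = 127 × 79/21 = 477.7 mol.
Fuel reacted = 0.967 × 153 → ξ = 148 mol.
Outlet (n = n₀ + ν ξ):
  CO: 153 − 1(148) = 5.049
  O₂: 127 − 0.5(148) = 53.01
  N₂: 477.7 (inert)
  CO₂: 0 + 1(148) = 148

148 mol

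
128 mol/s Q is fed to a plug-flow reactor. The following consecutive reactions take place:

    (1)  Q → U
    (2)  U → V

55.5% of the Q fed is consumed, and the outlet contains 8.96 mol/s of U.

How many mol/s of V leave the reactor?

62.1 mol/s

Conversion of Q: Q consumed = 1ξ₁ = 0.555 × 128 → ξ₁ = 71.04 mol/s.
U balance: n_U = 0 + 1ξ₁ − 1ξ₂ = 8.96 → ξ₂ = (1·71.04 − 8.96)/1 = 62.08 mol/s.
Outlet amounts (n = n₀ + Σ ν·ξ):
  Q: 128 − 1(71.04) = 56.96
  U: 0 + 1(71.04) − 1(62.08) = 8.96
  V: 0 + 1(62.08) = 62.08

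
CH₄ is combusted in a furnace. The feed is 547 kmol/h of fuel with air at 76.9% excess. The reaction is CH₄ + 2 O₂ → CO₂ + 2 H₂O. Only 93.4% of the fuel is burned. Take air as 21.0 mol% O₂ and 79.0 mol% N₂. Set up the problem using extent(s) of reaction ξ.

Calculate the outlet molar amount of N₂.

Stoichiometric O₂ = 2 × 547 = 1094 kmol/h; O₂ fed = 1094 × 1.769 = 1935 kmol/h.
N₂ fed = 1935 × 79/21 = 7280 kmol/h.
Fuel reacted = 0.934 × 547 → ξ = 510.9 kmol/h.
Outlet (n = n₀ + ν ξ):
  CH₄: 547 − 1(510.9) = 36.1
  O₂: 1935 − 2(510.9) = 913.5
  N₂: 7280 (inert)
  CO₂: 0 + 1(510.9) = 510.9
  H₂O: 0 + 2(510.9) = 1022

7280 kmol/h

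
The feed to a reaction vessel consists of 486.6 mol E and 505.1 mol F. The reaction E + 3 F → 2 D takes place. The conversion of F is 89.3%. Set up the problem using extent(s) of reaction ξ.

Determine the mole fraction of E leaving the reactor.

0.487

F reacted = 0.893 × 505.1 = 451.1 mol; ν_F = −3, so ξ = 451.1/3 = 150.4 mol.
Outlet amounts (n = n₀ + ν ξ):
  E: 486.6 − 1(150.4) = 336.2
  F: 505.1 − 3(150.4) = 54.05
  D: 0 + 2(150.4) = 300.7
Total out = 691 mol; y_E = 336.2 / 691 = 0.4866.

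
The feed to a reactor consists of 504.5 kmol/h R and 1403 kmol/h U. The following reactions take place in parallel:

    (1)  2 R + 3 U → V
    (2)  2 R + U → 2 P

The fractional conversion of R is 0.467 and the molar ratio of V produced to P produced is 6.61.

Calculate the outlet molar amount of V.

110 kmol/h

Conversion of R: R consumed = 0.467 × 504.5 = 235.6 kmol/h = 2ξ₁ + 2ξ₂.
Selectivity: 1ξ₁ / (2ξ₂) = 6.61 → ξ₁ = 13.22 ξ₂.
Substitute: (2·13.22 + 2) ξ₂ = 235.6 → ξ₂ = 8.284 kmol/h, ξ₁ = 109.5 kmol/h.
Outlet amounts (n = n₀ + Σ ν·ξ):
  R: 504.5 − 2(109.5) − 2(8.284) = 268.9
  U: 1403 − 3(109.5) − 1(8.284) = 1066
  V: 0 + 1(109.5) = 109.5
  P: 0 + 2(8.284) = 16.57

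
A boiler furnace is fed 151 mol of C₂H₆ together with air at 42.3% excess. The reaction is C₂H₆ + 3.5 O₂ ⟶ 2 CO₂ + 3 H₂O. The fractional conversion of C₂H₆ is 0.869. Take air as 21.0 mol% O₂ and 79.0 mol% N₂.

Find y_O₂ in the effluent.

Stoichiometric O₂ = 3.5 × 151 = 528.5 mol; O₂ fed = 528.5 × 1.423 = 752.1 mol.
N₂ fed = 752.1 × 79/21 = 2829 mol.
Fuel reacted = 0.869 × 151 → ξ = 131.2 mol.
Outlet (n = n₀ + ν ξ):
  C₂H₆: 151 − 1(131.2) = 19.78
  O₂: 752.1 − 3.5(131.2) = 292.8
  N₂: 2829 (inert)
  CO₂: 0 + 2(131.2) = 262.4
  H₂O: 0 + 3(131.2) = 393.7
Total out = 3798 mol; y_O₂ = 292.8 / 3798 = 0.07709.

0.0771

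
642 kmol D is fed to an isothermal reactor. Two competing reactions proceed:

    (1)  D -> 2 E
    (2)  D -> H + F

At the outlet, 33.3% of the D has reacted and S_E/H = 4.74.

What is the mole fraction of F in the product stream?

0.0741

Conversion of D: D consumed = 0.333 × 642 = 213.8 kmol = 1ξ₁ + 1ξ₂.
Selectivity: 2ξ₁ / (1ξ₂) = 4.74 → ξ₁ = 2.37 ξ₂.
Substitute: (1·2.37 + 1) ξ₂ = 213.8 → ξ₂ = 63.44 kmol, ξ₁ = 150.3 kmol.
Outlet amounts (n = n₀ + Σ ν·ξ):
  D: 642 − 1(150.3) − 1(63.44) = 428.2
  E: 0 + 2(150.3) = 300.7
  H: 0 + 1(63.44) = 63.44
  F: 0 + 1(63.44) = 63.44
Total out = 855.8 kmol; y_F = 63.44 / 855.8 = 0.07413.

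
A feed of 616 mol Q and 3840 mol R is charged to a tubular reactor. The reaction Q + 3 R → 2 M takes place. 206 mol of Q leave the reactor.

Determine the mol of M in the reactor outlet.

820 mol

For Q: n = n₀ − 1ξ → 206 = 616 − 1ξ, giving ξ = 410 mol.
Outlet amounts (n = n₀ + ν ξ):
  Q: 616 − 1(410) = 206
  R: 3840 − 3(410) = 2610
  M: 0 + 2(410) = 820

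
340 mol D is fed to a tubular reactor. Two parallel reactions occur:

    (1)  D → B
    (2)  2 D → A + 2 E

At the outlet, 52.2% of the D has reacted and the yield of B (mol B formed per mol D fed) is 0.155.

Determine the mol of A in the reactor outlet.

62.4 mol

Yield of B: 1ξ₁ / 340 = 0.155 → ξ₁ = 52.7 mol.
Conversion of D: 1ξ₁ + 2ξ₂ = 0.522 × 340 = 177.5 → ξ₂ = 62.39 mol.
Outlet amounts (n = n₀ + Σ ν·ξ):
  D: 340 − 1(52.7) − 2(62.39) = 162.5
  B: 0 + 1(52.7) = 52.7
  A: 0 + 1(62.39) = 62.39
  E: 0 + 2(62.39) = 124.8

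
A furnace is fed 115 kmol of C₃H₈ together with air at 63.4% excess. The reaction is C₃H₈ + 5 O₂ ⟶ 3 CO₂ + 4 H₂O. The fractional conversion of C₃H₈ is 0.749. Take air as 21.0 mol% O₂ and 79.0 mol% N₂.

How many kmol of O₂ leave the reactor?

Stoichiometric O₂ = 5 × 115 = 575 kmol; O₂ fed = 575 × 1.634 = 939.5 kmol.
N₂ fed = 939.5 × 79/21 = 3534 kmol.
Fuel reacted = 0.749 × 115 → ξ = 86.14 kmol.
Outlet (n = n₀ + ν ξ):
  C₃H₈: 115 − 1(86.14) = 28.86
  O₂: 939.5 − 5(86.14) = 508.9
  N₂: 3534 (inert)
  CO₂: 0 + 3(86.14) = 258.4
  H₂O: 0 + 4(86.14) = 344.5

509 kmol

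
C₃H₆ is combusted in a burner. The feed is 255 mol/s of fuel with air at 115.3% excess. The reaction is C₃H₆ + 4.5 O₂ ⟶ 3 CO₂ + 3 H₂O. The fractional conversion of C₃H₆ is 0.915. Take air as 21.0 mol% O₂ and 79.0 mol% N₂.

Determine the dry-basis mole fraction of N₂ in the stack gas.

0.813

Stoichiometric O₂ = 4.5 × 255 = 1148 mol/s; O₂ fed = 1148 × 2.153 = 2471 mol/s.
N₂ fed = 2471 × 79/21 = 9294 mol/s.
Fuel reacted = 0.915 × 255 → ξ = 233.3 mol/s.
Outlet (n = n₀ + ν ξ):
  C₃H₆: 255 − 1(233.3) = 21.67
  O₂: 2471 − 4.5(233.3) = 1421
  N₂: 9294 (inert)
  CO₂: 0 + 3(233.3) = 700
  H₂O: 0 + 3(233.3) = 700
Dry total = 11440 mol/s; y_N₂ (dry) = 9294 / 11440 = 0.8127.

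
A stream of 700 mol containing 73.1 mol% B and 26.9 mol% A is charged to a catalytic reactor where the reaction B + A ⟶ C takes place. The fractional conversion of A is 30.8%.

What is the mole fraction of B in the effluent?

0.707

A reacted = 0.308 × 188.3 = 58 mol; ν_A = −1, so ξ = 58/1 = 58 mol.
Outlet amounts (n = n₀ + ν ξ):
  B: 511.7 − 1(58) = 453.7
  A: 188.3 − 1(58) = 130.3
  C: 0 + 1(58) = 58
Total out = 642 mol; y_B = 453.7 / 642 = 0.7067.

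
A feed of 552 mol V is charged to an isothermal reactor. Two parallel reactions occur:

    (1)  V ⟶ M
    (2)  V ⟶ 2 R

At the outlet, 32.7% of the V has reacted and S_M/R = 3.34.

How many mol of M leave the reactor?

Conversion of V: V consumed = 0.327 × 552 = 180.5 mol = 1ξ₁ + 1ξ₂.
Selectivity: 1ξ₁ / (2ξ₂) = 3.34 → ξ₁ = 6.68 ξ₂.
Substitute: (1·6.68 + 1) ξ₂ = 180.5 → ξ₂ = 23.5 mol, ξ₁ = 157 mol.
Outlet amounts (n = n₀ + Σ ν·ξ):
  V: 552 − 1(157) − 1(23.5) = 371.5
  M: 0 + 1(157) = 157
  R: 0 + 2(23.5) = 47.01

157 mol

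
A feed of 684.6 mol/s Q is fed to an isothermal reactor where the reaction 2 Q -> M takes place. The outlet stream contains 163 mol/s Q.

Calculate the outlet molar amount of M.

261 mol/s

For Q: n = n₀ − 2ξ → 163 = 684.6 − 2ξ, giving ξ = 260.8 mol/s.
Outlet amounts (n = n₀ + ν ξ):
  Q: 684.6 − 2(260.8) = 163
  M: 0 + 1(260.8) = 260.8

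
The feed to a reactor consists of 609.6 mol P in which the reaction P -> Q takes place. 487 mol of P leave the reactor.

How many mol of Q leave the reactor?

For P: n = n₀ − 1ξ → 487 = 609.6 − 1ξ, giving ξ = 122.6 mol.
Outlet amounts (n = n₀ + ν ξ):
  P: 609.6 − 1(122.6) = 487
  Q: 0 + 1(122.6) = 122.6

123 mol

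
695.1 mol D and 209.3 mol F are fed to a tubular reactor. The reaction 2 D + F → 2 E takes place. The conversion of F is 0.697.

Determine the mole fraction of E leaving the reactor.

0.385

F reacted = 0.697 × 209.3 = 145.9 mol; ν_F = −1, so ξ = 145.9/1 = 145.9 mol.
Outlet amounts (n = n₀ + ν ξ):
  D: 695.1 − 2(145.9) = 403.3
  F: 209.3 − 1(145.9) = 63.42
  E: 0 + 2(145.9) = 291.8
Total out = 758.5 mol; y_E = 291.8 / 758.5 = 0.3847.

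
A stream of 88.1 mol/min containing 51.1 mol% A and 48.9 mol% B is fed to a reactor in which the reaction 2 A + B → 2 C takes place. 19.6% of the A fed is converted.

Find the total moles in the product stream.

83.7 mol/min

A reacted = 0.196 × 45.02 = 8.824 mol/min; ν_A = −2, so ξ = 8.824/2 = 4.412 mol/min.
Outlet amounts (n = n₀ + ν ξ):
  A: 45.02 − 2(4.412) = 36.2
  B: 43.08 − 1(4.412) = 38.67
  C: 0 + 2(4.412) = 8.824
Total out = 36.2 + 38.67 + 8.824 = 83.69 mol/min.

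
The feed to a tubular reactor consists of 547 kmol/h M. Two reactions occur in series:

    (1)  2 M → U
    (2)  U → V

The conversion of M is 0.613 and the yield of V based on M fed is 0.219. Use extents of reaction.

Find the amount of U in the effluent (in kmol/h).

47.9 kmol/h

Conversion of M: M consumed = 2ξ₁ = 0.613 × 547 → ξ₁ = 167.7 kmol/h.
Yield of V: 1ξ₂ / 547 = 0.219 → ξ₂ = 119.8 kmol/h.
Outlet amounts (n = n₀ + Σ ν·ξ):
  M: 547 − 2(167.7) = 211.7
  U: 0 + 1(167.7) − 1(119.8) = 47.86
  V: 0 + 1(119.8) = 119.8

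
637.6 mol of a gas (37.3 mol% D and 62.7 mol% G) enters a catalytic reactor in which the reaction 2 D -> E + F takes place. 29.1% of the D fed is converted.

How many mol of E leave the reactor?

D reacted = 0.291 × 237.8 = 69.21 mol; ν_D = −2, so ξ = 69.21/2 = 34.6 mol.
Outlet amounts (n = n₀ + ν ξ):
  D: 237.8 − 2(34.6) = 168.6
  E: 0 + 1(34.6) = 34.6
  F: 0 + 1(34.6) = 34.6
  G: 399.8 (inert)

34.6 mol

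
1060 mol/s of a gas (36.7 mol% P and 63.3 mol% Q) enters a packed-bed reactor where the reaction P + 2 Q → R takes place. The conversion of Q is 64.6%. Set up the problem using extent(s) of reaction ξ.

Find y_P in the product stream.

0.275

Q reacted = 0.646 × 671 = 433.5 mol/s; ν_Q = −2, so ξ = 433.5/2 = 216.7 mol/s.
Outlet amounts (n = n₀ + ν ξ):
  P: 389 − 1(216.7) = 172.3
  Q: 671 − 2(216.7) = 237.5
  R: 0 + 1(216.7) = 216.7
Total out = 626.5 mol/s; y_P = 172.3 / 626.5 = 0.275.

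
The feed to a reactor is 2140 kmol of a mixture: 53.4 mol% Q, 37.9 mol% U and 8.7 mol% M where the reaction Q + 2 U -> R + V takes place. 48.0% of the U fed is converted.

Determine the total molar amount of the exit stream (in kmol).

U reacted = 0.48 × 811.1 = 389.3 kmol; ν_U = −2, so ξ = 389.3/2 = 194.7 kmol.
Outlet amounts (n = n₀ + ν ξ):
  Q: 1143 − 1(194.7) = 948.1
  U: 811.1 − 2(194.7) = 421.8
  R: 0 + 1(194.7) = 194.7
  V: 0 + 1(194.7) = 194.7
  M: 186.2 (inert)
Total out = 948.1 + 421.8 + 194.7 + 194.7 + 186.2 = 1945 kmol.

1950 kmol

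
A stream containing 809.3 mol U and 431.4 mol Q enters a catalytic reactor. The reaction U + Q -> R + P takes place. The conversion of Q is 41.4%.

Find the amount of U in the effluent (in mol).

Q reacted = 0.414 × 431.4 = 178.6 mol; ν_Q = −1, so ξ = 178.6/1 = 178.6 mol.
Outlet amounts (n = n₀ + ν ξ):
  U: 809.3 − 1(178.6) = 630.7
  Q: 431.4 − 1(178.6) = 252.8
  R: 0 + 1(178.6) = 178.6
  P: 0 + 1(178.6) = 178.6

631 mol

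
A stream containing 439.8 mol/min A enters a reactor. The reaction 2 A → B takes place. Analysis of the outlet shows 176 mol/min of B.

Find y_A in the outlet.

0.333

For B: n = n₀ + 1ξ → 176 = 0 + 1ξ, giving ξ = 176 mol/min.
Outlet amounts (n = n₀ + ν ξ):
  A: 439.8 − 2(176) = 87.8
  B: 0 + 1(176) = 176
Total out = 263.8 mol/min; y_A = 87.8 / 263.8 = 0.3328.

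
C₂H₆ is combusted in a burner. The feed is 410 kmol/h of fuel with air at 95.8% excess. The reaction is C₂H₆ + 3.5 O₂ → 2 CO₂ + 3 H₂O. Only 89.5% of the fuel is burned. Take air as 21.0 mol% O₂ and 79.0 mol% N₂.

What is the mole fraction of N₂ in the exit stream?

Stoichiometric O₂ = 3.5 × 410 = 1435 kmol/h; O₂ fed = 1435 × 1.958 = 2810 kmol/h.
N₂ fed = 2810 × 79/21 = 10570 kmol/h.
Fuel reacted = 0.895 × 410 → ξ = 366.9 kmol/h.
Outlet (n = n₀ + ν ξ):
  C₂H₆: 410 − 1(366.9) = 43.05
  O₂: 2810 − 3.5(366.9) = 1525
  N₂: 10570 (inert)
  CO₂: 0 + 2(366.9) = 733.9
  H₂O: 0 + 3(366.9) = 1101
Total out = 13970 kmol/h; y_N₂ = 10570 / 13970 = 0.7564.

0.756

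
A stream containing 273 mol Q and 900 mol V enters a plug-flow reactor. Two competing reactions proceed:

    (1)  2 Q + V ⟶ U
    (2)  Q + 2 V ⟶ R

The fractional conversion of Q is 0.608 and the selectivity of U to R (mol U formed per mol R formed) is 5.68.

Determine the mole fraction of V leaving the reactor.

Conversion of Q: Q consumed = 0.608 × 273 = 166 mol = 2ξ₁ + 1ξ₂.
Selectivity: 1ξ₁ / (1ξ₂) = 5.68 → ξ₁ = 5.68 ξ₂.
Substitute: (2·5.68 + 1) ξ₂ = 166 → ξ₂ = 13.43 mol, ξ₁ = 76.28 mol.
Outlet amounts (n = n₀ + Σ ν·ξ):
  Q: 273 − 2(76.28) − 1(13.43) = 107
  V: 900 − 1(76.28) − 2(13.43) = 796.9
  U: 0 + 1(76.28) = 76.28
  R: 0 + 1(13.43) = 13.43
Total out = 993.6 mol; y_V = 796.9 / 993.6 = 0.802.

0.802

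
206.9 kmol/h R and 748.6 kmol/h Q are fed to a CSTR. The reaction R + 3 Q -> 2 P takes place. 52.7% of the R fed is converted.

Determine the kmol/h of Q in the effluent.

R reacted = 0.527 × 206.9 = 109 kmol/h; ν_R = −1, so ξ = 109/1 = 109 kmol/h.
Outlet amounts (n = n₀ + ν ξ):
  R: 206.9 − 1(109) = 97.86
  Q: 748.6 − 3(109) = 421.5
  P: 0 + 2(109) = 218.1

421 kmol/h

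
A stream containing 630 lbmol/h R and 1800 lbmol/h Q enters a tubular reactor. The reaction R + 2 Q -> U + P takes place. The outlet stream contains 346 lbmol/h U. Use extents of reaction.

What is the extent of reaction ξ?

For U: n = n₀ + 1ξ → 346 = 0 + 1ξ, giving ξ = 346 lbmol/h.
Outlet amounts (n = n₀ + ν ξ):
  R: 630 − 1(346) = 284
  Q: 1800 − 2(346) = 1108
  U: 0 + 1(346) = 346
  P: 0 + 1(346) = 346

ξ = 346 lbmol/h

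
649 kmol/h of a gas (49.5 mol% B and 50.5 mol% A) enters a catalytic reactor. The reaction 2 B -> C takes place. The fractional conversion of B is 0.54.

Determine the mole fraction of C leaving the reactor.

B reacted = 0.54 × 321.3 = 173.5 kmol/h; ν_B = −2, so ξ = 173.5/2 = 86.74 kmol/h.
Outlet amounts (n = n₀ + ν ξ):
  B: 321.3 − 2(86.74) = 147.8
  C: 0 + 1(86.74) = 86.74
  A: 327.7 (inert)
Total out = 562.3 kmol/h; y_C = 86.74 / 562.3 = 0.1543.

0.154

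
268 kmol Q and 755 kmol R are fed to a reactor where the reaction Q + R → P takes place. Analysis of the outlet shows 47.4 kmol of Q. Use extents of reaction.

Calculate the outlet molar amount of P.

221 kmol

For Q: n = n₀ − 1ξ → 47.4 = 268 − 1ξ, giving ξ = 220.6 kmol.
Outlet amounts (n = n₀ + ν ξ):
  Q: 268 − 1(220.6) = 47.4
  R: 755 − 1(220.6) = 534.4
  P: 0 + 1(220.6) = 220.6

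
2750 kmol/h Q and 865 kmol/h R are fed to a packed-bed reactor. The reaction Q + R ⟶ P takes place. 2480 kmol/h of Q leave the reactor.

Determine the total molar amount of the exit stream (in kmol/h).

3340 kmol/h

For Q: n = n₀ − 1ξ → 2480 = 2750 − 1ξ, giving ξ = 270 kmol/h.
Outlet amounts (n = n₀ + ν ξ):
  Q: 2750 − 1(270) = 2480
  R: 865 − 1(270) = 595
  P: 0 + 1(270) = 270
Total out = 2480 + 595 + 270 = 3345 kmol/h.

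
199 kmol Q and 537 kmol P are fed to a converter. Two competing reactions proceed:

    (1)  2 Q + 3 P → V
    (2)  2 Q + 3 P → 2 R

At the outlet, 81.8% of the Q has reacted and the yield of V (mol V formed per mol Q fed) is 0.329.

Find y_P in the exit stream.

0.687

Yield of V: 1ξ₁ / 199 = 0.329 → ξ₁ = 65.47 kmol.
Conversion of Q: 2ξ₁ + 2ξ₂ = 0.818 × 199 = 162.8 → ξ₂ = 15.92 kmol.
Outlet amounts (n = n₀ + Σ ν·ξ):
  Q: 199 − 2(65.47) − 2(15.92) = 36.22
  P: 537 − 3(65.47) − 3(15.92) = 292.8
  V: 0 + 1(65.47) = 65.47
  R: 0 + 2(15.92) = 31.84
Total out = 426.4 kmol; y_P = 292.8 / 426.4 = 0.6868.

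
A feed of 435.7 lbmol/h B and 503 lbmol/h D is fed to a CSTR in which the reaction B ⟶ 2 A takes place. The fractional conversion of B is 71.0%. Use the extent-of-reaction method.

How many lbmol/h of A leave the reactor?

619 lbmol/h

B reacted = 0.71 × 435.7 = 309.3 lbmol/h; ν_B = −1, so ξ = 309.3/1 = 309.3 lbmol/h.
Outlet amounts (n = n₀ + ν ξ):
  B: 435.7 − 1(309.3) = 126.4
  A: 0 + 2(309.3) = 618.7
  D: 503 (inert)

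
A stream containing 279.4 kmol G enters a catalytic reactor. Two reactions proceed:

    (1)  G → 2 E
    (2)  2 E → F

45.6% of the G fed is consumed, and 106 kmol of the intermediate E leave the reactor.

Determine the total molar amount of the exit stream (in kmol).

Conversion of G: G consumed = 1ξ₁ = 0.456 × 279.4 → ξ₁ = 127.4 kmol.
E balance: n_E = 0 + 2ξ₁ − 2ξ₂ = 106 → ξ₂ = (2·127.4 − 106)/2 = 74.41 kmol.
Outlet amounts (n = n₀ + Σ ν·ξ):
  G: 279.4 − 1(127.4) = 152
  E: 0 + 2(127.4) − 2(74.41) = 106
  F: 0 + 1(74.41) = 74.41
Total out = 152 + 106 + 74.41 = 332.4 kmol.

332 kmol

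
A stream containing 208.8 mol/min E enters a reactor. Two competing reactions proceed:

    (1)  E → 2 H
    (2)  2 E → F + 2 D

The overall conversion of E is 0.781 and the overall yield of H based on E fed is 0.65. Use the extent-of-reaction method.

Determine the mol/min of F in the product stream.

Yield of H: 2ξ₁ / 208.8 = 0.65 → ξ₁ = 67.86 mol/min.
Conversion of E: 1ξ₁ + 2ξ₂ = 0.781 × 208.8 = 163.1 → ξ₂ = 47.61 mol/min.
Outlet amounts (n = n₀ + Σ ν·ξ):
  E: 208.8 − 1(67.86) − 2(47.61) = 45.73
  H: 0 + 2(67.86) = 135.7
  F: 0 + 1(47.61) = 47.61
  D: 0 + 2(47.61) = 95.21

47.6 mol/min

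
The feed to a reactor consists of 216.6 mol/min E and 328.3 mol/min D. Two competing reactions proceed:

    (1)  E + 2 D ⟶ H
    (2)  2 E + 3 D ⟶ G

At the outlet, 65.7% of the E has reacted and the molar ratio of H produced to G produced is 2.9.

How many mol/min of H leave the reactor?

84.2 mol/min

Conversion of E: E consumed = 0.657 × 216.6 = 142.3 mol/min = 1ξ₁ + 2ξ₂.
Selectivity: 1ξ₁ / (1ξ₂) = 2.9 → ξ₁ = 2.9 ξ₂.
Substitute: (1·2.9 + 2) ξ₂ = 142.3 → ξ₂ = 29.04 mol/min, ξ₁ = 84.22 mol/min.
Outlet amounts (n = n₀ + Σ ν·ξ):
  E: 216.6 − 1(84.22) − 2(29.04) = 74.29
  D: 328.3 − 2(84.22) − 3(29.04) = 72.73
  H: 0 + 1(84.22) = 84.22
  G: 0 + 1(29.04) = 29.04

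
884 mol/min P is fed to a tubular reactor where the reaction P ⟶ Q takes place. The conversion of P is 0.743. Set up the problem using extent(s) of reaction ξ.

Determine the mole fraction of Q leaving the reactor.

P reacted = 0.743 × 884 = 656.8 mol/min; ν_P = −1, so ξ = 656.8/1 = 656.8 mol/min.
Outlet amounts (n = n₀ + ν ξ):
  P: 884 − 1(656.8) = 227.2
  Q: 0 + 1(656.8) = 656.8
Total out = 884 mol/min; y_Q = 656.8 / 884 = 0.743.

0.743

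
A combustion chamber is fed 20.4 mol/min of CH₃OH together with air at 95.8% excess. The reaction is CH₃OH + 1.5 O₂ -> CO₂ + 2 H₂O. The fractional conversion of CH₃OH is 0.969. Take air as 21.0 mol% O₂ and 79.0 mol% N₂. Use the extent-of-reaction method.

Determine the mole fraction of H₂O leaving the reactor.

0.125

Stoichiometric O₂ = 1.5 × 20.4 = 30.6 mol/min; O₂ fed = 30.6 × 1.958 = 59.91 mol/min.
N₂ fed = 59.91 × 79/21 = 225.4 mol/min.
Fuel reacted = 0.969 × 20.4 → ξ = 19.77 mol/min.
Outlet (n = n₀ + ν ξ):
  CH₃OH: 20.4 − 1(19.77) = 0.6324
  O₂: 59.91 − 1.5(19.77) = 30.26
  N₂: 225.4 (inert)
  CO₂: 0 + 1(19.77) = 19.77
  H₂O: 0 + 2(19.77) = 39.54
Total out = 315.6 mol/min; y_H₂O = 39.54 / 315.6 = 0.1253.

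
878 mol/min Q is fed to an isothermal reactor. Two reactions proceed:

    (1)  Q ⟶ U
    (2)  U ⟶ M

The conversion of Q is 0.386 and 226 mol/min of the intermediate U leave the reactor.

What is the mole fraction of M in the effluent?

0.129

Conversion of Q: Q consumed = 1ξ₁ = 0.386 × 878 → ξ₁ = 338.9 mol/min.
U balance: n_U = 0 + 1ξ₁ − 1ξ₂ = 226 → ξ₂ = (1·338.9 − 226)/1 = 112.9 mol/min.
Outlet amounts (n = n₀ + Σ ν·ξ):
  Q: 878 − 1(338.9) = 539.1
  U: 0 + 1(338.9) − 1(112.9) = 226
  M: 0 + 1(112.9) = 112.9
Total out = 878 mol/min; y_M = 112.9 / 878 = 0.1286.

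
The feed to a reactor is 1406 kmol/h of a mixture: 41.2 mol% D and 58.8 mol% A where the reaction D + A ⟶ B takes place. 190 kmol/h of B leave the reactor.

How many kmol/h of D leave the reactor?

For B: n = n₀ + 1ξ → 190 = 0 + 1ξ, giving ξ = 190 kmol/h.
Outlet amounts (n = n₀ + ν ξ):
  D: 579.3 − 1(190) = 389.3
  A: 826.7 − 1(190) = 636.7
  B: 0 + 1(190) = 190

389 kmol/h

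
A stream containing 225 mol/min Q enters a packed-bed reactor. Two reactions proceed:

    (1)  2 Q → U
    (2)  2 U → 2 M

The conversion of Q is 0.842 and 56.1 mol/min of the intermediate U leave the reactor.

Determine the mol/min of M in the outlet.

38.6 mol/min

Conversion of Q: Q consumed = 2ξ₁ = 0.842 × 225 → ξ₁ = 94.72 mol/min.
U balance: n_U = 0 + 1ξ₁ − 2ξ₂ = 56.1 → ξ₂ = (1·94.72 − 56.1)/2 = 19.31 mol/min.
Outlet amounts (n = n₀ + Σ ν·ξ):
  Q: 225 − 2(94.72) = 35.55
  U: 0 + 1(94.72) − 2(19.31) = 56.1
  M: 0 + 2(19.31) = 38.62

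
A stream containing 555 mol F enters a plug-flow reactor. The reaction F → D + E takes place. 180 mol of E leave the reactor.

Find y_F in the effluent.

0.51

For E: n = n₀ + 1ξ → 180 = 0 + 1ξ, giving ξ = 180 mol.
Outlet amounts (n = n₀ + ν ξ):
  F: 555 − 1(180) = 375
  D: 0 + 1(180) = 180
  E: 0 + 1(180) = 180
Total out = 735 mol; y_F = 375 / 735 = 0.5102.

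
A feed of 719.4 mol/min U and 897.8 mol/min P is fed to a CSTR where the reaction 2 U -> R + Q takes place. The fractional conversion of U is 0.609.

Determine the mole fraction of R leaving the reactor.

U reacted = 0.609 × 719.4 = 438.1 mol/min; ν_U = −2, so ξ = 438.1/2 = 219.1 mol/min.
Outlet amounts (n = n₀ + ν ξ):
  U: 719.4 − 2(219.1) = 281.3
  R: 0 + 1(219.1) = 219.1
  Q: 0 + 1(219.1) = 219.1
  P: 897.8 (inert)
Total out = 1617 mol/min; y_R = 219.1 / 1617 = 0.1355.

0.135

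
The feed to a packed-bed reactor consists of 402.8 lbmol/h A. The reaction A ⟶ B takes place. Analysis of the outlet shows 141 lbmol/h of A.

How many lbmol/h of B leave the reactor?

For A: n = n₀ − 1ξ → 141 = 402.8 − 1ξ, giving ξ = 261.8 lbmol/h.
Outlet amounts (n = n₀ + ν ξ):
  A: 402.8 − 1(261.8) = 141
  B: 0 + 1(261.8) = 261.8

262 lbmol/h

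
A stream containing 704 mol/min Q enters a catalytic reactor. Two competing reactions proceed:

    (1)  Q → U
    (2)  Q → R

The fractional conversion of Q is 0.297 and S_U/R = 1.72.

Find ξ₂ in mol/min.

Conversion of Q: Q consumed = 0.297 × 704 = 209.1 mol/min = 1ξ₁ + 1ξ₂.
Selectivity: 1ξ₁ / (1ξ₂) = 1.72 → ξ₁ = 1.72 ξ₂.
Substitute: (1·1.72 + 1) ξ₂ = 209.1 → ξ₂ = 76.87 mol/min, ξ₁ = 132.2 mol/min.
Outlet amounts (n = n₀ + Σ ν·ξ):
  Q: 704 − 1(132.2) − 1(76.87) = 494.9
  U: 0 + 1(132.2) = 132.2
  R: 0 + 1(76.87) = 76.87

ξ₂ = 76.9 mol/min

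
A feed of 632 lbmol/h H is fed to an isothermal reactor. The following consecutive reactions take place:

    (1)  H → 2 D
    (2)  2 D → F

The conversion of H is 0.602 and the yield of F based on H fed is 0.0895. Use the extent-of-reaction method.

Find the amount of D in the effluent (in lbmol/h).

Conversion of H: H consumed = 1ξ₁ = 0.602 × 632 → ξ₁ = 380.5 lbmol/h.
Yield of F: 1ξ₂ / 632 = 0.0895 → ξ₂ = 56.56 lbmol/h.
Outlet amounts (n = n₀ + Σ ν·ξ):
  H: 632 − 1(380.5) = 251.5
  D: 0 + 2(380.5) − 2(56.56) = 647.8
  F: 0 + 1(56.56) = 56.56

648 lbmol/h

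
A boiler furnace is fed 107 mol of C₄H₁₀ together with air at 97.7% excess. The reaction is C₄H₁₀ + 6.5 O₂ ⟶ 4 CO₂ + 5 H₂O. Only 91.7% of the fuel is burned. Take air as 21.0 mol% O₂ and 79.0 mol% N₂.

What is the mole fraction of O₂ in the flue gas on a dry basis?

0.117

Stoichiometric O₂ = 6.5 × 107 = 695.5 mol; O₂ fed = 695.5 × 1.977 = 1375 mol.
N₂ fed = 1375 × 79/21 = 5173 mol.
Fuel reacted = 0.917 × 107 → ξ = 98.12 mol.
Outlet (n = n₀ + ν ξ):
  C₄H₁₀: 107 − 1(98.12) = 8.881
  O₂: 1375 − 6.5(98.12) = 737.2
  N₂: 5173 (inert)
  CO₂: 0 + 4(98.12) = 392.5
  H₂O: 0 + 5(98.12) = 490.6
Dry total = 6311 mol; y_O₂ (dry) = 737.2 / 6311 = 0.1168.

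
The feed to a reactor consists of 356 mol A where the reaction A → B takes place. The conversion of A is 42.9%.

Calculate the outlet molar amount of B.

153 mol

A reacted = 0.429 × 356 = 152.7 mol; ν_A = −1, so ξ = 152.7/1 = 152.7 mol.
Outlet amounts (n = n₀ + ν ξ):
  A: 356 − 1(152.7) = 203.3
  B: 0 + 1(152.7) = 152.7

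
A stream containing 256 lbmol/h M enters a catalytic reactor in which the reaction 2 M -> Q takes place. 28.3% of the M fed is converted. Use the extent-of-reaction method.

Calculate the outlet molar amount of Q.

M reacted = 0.283 × 256 = 72.45 lbmol/h; ν_M = −2, so ξ = 72.45/2 = 36.22 lbmol/h.
Outlet amounts (n = n₀ + ν ξ):
  M: 256 − 2(36.22) = 183.6
  Q: 0 + 1(36.22) = 36.22

36.2 lbmol/h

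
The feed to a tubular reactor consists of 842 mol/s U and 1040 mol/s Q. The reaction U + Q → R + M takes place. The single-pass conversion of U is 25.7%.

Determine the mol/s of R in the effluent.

216 mol/s

U reacted = 0.257 × 842 = 216.4 mol/s; ν_U = −1, so ξ = 216.4/1 = 216.4 mol/s.
Outlet amounts (n = n₀ + ν ξ):
  U: 842 − 1(216.4) = 625.6
  Q: 1040 − 1(216.4) = 823.6
  R: 0 + 1(216.4) = 216.4
  M: 0 + 1(216.4) = 216.4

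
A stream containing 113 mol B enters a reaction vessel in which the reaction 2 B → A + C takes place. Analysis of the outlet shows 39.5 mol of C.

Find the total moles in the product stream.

113 mol

For C: n = n₀ + 1ξ → 39.5 = 0 + 1ξ, giving ξ = 39.5 mol.
Outlet amounts (n = n₀ + ν ξ):
  B: 113 − 2(39.5) = 34
  A: 0 + 1(39.5) = 39.5
  C: 0 + 1(39.5) = 39.5
Total out = 34 + 39.5 + 39.5 = 113 mol.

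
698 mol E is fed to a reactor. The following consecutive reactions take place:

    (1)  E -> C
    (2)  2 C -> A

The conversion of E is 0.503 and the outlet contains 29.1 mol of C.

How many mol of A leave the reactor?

161 mol

Conversion of E: E consumed = 1ξ₁ = 0.503 × 698 → ξ₁ = 351.1 mol.
C balance: n_C = 0 + 1ξ₁ − 2ξ₂ = 29.1 → ξ₂ = (1·351.1 − 29.1)/2 = 161 mol.
Outlet amounts (n = n₀ + Σ ν·ξ):
  E: 698 − 1(351.1) = 346.9
  C: 0 + 1(351.1) − 2(161) = 29.1
  A: 0 + 1(161) = 161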